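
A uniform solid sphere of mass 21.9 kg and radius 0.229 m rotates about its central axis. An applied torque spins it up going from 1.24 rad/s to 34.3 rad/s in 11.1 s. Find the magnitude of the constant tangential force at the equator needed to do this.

I = (2/5)MR² = (2/5)(21.9)(0.229)² = 0.4594 kg·m².
α = Δω/Δt = (34.3 − 1.24)/11.1 = 2.978 rad/s².
The required torque is τ = Iα = (0.4594)(2.978) = 1.368 N·m.
A tangential force at the equator gives τ = FR, so F = τ/R = 1.368/0.229 = 5.975 N.

F ≈ 5.97 N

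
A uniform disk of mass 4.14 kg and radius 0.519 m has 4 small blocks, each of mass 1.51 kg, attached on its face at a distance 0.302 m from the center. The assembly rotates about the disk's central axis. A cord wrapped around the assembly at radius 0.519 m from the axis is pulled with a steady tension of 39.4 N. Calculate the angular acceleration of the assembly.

α ≈ 18.4 rad/s²

I_disk = ½MR² = ½(4.14)(0.519)² = 0.5576 kg·m².
I_blocks = 4·m·r² = 4(1.51)(0.302)² = 0.5509 kg·m².
Total I = 1.108 kg·m².
τ = F r = (39.4)(0.519) = 20.45 N·m.
α = τ/I = 20.45/1.108 = 18.45 rad/s².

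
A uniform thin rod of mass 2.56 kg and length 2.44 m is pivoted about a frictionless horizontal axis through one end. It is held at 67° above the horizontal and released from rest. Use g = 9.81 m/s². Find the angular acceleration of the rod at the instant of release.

About the pivot, I = (1/3)ML² = (1/3)(2.56)(2.44)² = 5.080 kg·m².
The weight acts at the center, a distance L/2 = 1.220 m from the pivot; τ = Mg(L/2) cos 67° = 11.97 N·m.
α = τ/I = 11.97/5.080 = 2.356 rad/s².
(Equivalently α = (3g/(2L)) cos 67° = 2.356 rad/s².)

α ≈ 2.36 rad/s²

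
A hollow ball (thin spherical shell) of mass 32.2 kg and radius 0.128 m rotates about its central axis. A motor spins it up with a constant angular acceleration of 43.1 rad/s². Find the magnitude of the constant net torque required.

τ ≈ 15.2 N·m

I = (2/3)MR² = (2/3)(32.2)(0.128)² = 0.3517 kg·m².
τ = Iα = (0.3517)(43.10) = 15.16 N·m.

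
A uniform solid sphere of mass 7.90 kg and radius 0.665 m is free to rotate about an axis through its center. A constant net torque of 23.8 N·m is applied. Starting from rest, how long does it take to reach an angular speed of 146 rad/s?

t ≈ 8.57 s

I = (2/5)MR² = (2/5)(7.90)(0.665)² = 1.397 kg·m².
α = τ/I = 23.8/1.397 = 17.03 rad/s².
ω = αt ⇒ t = ω/α = 146/17.03 = 8.572 s.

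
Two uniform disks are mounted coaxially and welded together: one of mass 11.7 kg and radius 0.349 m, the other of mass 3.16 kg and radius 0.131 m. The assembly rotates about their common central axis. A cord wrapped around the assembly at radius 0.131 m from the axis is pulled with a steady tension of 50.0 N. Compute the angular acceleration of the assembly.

α ≈ 8.86 rad/s²

I = ½M₁R₁² + ½M₂R₂² = ½(11.7)(0.349)² + ½(3.16)(0.131)² = 0.7397 kg·m².
τ = F r = (50.0)(0.131) = 6.550 N·m.
α = τ/I = 6.550/0.7397 = 8.856 rad/s².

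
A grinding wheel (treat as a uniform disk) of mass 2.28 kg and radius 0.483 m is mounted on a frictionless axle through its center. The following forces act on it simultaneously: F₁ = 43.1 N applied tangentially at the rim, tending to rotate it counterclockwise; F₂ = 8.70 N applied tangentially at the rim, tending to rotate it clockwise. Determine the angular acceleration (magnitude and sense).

α ≈ 62.5 rad/s², counterclockwise

I = ½MR² = (1/2)(2.28)(0.483)² = 0.2659 kg·m².
Taking counterclockwise as positive: τ₁ = +(43.1)(0.483) = +20.82 N·m; τ₂ = −(8.70)(0.483) = −4.202 N·m.
Net torque τ = 16.62 N·m.
α = τ/I = 16.62/0.2659 = 62.48 rad/s².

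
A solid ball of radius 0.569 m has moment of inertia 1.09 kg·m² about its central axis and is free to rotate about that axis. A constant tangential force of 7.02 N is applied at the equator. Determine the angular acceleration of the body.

τ = F R = (7.02)(0.569) = 3.994 N·m.
Newton's second law for rotation, τ = Iα, gives α = τ/I = 3.994/1.090 = 3.665 rad/s².

α ≈ 3.66 rad/s²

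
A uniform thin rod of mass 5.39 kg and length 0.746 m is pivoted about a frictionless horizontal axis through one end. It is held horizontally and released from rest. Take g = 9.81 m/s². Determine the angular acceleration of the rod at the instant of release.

About the pivot, I = (1/3)ML² = (1/3)(5.39)(0.746)² = 0.9999 kg·m².
The weight acts at the center, a distance L/2 = 0.3730 m from the pivot; τ = Mg(L/2) = 19.72 N·m.
α = τ/I = 19.72/0.9999 = 19.73 rad/s².

α ≈ 19.7 rad/s²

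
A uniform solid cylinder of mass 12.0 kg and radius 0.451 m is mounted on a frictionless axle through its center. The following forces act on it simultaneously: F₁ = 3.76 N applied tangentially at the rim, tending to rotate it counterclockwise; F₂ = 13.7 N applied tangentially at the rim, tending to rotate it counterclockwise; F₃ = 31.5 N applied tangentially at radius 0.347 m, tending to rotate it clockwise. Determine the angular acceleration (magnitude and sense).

I = ½MR² = (1/2)(12.0)(0.451)² = 1.220 kg·m².
Taking counterclockwise as positive: τ₁ = +(3.76)(0.451) = +1.696 N·m; τ₂ = +(13.7)(0.451) = +6.179 N·m; τ₃ = −(31.5)(0.347) = −10.93 N·m.
Net torque τ = -3.056 N·m.
α = τ/I = -3.056/1.220 = -2.504 rad/s².

α ≈ 2.50 rad/s², clockwise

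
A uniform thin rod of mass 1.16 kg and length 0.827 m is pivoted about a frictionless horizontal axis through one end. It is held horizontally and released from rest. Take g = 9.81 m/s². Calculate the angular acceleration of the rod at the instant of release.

About the pivot, I = (1/3)ML² = (1/3)(1.16)(0.827)² = 0.2645 kg·m².
The weight acts at the center, a distance L/2 = 0.4135 m from the pivot; τ = Mg(L/2) = 4.705 N·m.
α = τ/I = 4.705/0.2645 = 17.79 rad/s².

α ≈ 17.8 rad/s²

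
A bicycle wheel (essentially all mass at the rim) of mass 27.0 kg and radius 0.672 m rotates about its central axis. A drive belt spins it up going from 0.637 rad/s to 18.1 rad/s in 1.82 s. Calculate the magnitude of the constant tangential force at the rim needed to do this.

I = MR² = (27.0)(0.672)² = 12.19 kg·m².
α = Δω/Δt = (18.1 − 0.637)/1.82 = 9.595 rad/s².
The required torque is τ = Iα = (12.19)(9.595) = 117.0 N·m.
A tangential force at the rim gives τ = FR, so F = τ/R = 117.0/0.672 = 174.1 N.

F ≈ 174 N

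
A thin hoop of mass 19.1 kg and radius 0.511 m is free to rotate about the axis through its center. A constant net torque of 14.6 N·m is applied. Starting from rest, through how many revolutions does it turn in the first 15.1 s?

I = MR² = (19.1)(0.511)² = 4.987 kg·m².
α = τ/I = 14.6/4.987 = 2.927 rad/s².
θ = ½αt² = ½(2.927)(15.1)² = 333.7 rad.
Revolutions = θ/(2π) = 53.12.

≈ 53.1 revolutions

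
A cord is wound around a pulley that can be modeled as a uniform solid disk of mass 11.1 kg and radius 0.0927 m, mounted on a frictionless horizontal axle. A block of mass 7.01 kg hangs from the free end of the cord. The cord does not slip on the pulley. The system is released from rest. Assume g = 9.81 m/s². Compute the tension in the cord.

I = ½MR² = (1/2)(11.1)(0.0927)² = 0.04769 kg·m².
Block: mg − T = ma. Pulley: TR = Iα. No-slip: a = αR, so T = (I/R²)a = 5.550·a.
Then mg = (m + 5.550)a, so a = (7.01)(9.81)/(7.01 + 5.550) = 5.475 m/s².
T = 5.550·a = 30.39 N.

T ≈ 30.4 N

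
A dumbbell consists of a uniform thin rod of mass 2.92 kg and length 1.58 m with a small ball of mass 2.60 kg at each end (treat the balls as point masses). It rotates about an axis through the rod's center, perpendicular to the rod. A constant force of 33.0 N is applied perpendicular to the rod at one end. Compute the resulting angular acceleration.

I_rod = (1/12)ML² = (1/12)(2.92)(1.58)² = 0.6075 kg·m².
I_balls = 2·m·(L/2)² = 2(2.60)(0.7900)² = 3.245 kg·m².
Total I = 3.853 kg·m².
τ = F·(L/2) = (33.0)(0.790) = 26.07 N·m.
α = τ/I = 26.07/3.853 = 6.767 rad/s².

α ≈ 6.77 rad/s²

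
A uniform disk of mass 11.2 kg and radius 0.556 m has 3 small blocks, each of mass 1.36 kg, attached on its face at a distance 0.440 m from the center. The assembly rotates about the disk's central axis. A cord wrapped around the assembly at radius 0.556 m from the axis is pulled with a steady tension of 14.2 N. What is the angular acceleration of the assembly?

α ≈ 3.13 rad/s²

I_disk = ½MR² = ½(11.2)(0.556)² = 1.731 kg·m².
I_blocks = 3·m·r² = 3(1.36)(0.440)² = 0.7899 kg·m².
Total I = 2.521 kg·m².
τ = F r = (14.2)(0.556) = 7.895 N·m.
α = τ/I = 7.895/2.521 = 3.132 rad/s².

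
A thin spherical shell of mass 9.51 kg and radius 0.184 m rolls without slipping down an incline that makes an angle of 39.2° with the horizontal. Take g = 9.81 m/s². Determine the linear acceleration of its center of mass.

a ≈ 3.72 m/s²

Translation along the incline: Mg sinθ − f = Ma.
Rotation about the center: fR = Iα with I = (2/3)MR². No-slip gives a = αR, so f = (I/R²)a = (2/3)M a.
Substituting: Mg sinθ = (1 + 0.6667)Ma, so a = g sinθ/(1 + 0.6667) = (9.81) sin 39.2° / 1.667 = 3.720 m/s².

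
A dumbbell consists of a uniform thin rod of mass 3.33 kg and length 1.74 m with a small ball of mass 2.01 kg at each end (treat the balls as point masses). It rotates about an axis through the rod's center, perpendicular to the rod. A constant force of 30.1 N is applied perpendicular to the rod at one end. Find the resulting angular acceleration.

I_rod = (1/12)ML² = (1/12)(3.33)(1.74)² = 0.8402 kg·m².
I_balls = 2·m·(L/2)² = 2(2.01)(0.8700)² = 3.043 kg·m².
Total I = 3.883 kg·m².
τ = F·(L/2) = (30.1)(0.870) = 26.19 N·m.
α = τ/I = 26.19/3.883 = 6.744 rad/s².

α ≈ 6.74 rad/s²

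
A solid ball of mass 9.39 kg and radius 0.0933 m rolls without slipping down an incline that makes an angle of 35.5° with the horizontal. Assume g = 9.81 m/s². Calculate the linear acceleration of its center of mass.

Translation along the incline: Mg sinθ − f = Ma.
Rotation about the center: fR = Iα with I = (2/5)MR². No-slip gives a = αR, so f = (I/R²)a = (2/5)M a.
Substituting: Mg sinθ = (1 + 0.4000)Ma, so a = g sinθ/(1 + 0.4000) = (9.81) sin 35.5° / 1.400 = 4.069 m/s².

a ≈ 4.07 m/s²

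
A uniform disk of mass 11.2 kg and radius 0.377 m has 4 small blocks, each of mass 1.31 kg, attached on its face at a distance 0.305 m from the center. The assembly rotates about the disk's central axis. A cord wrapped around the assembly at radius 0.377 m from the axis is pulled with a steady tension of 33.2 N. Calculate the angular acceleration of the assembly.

α ≈ 9.75 rad/s²

I_disk = ½MR² = ½(11.2)(0.377)² = 0.7959 kg·m².
I_blocks = 4·m·r² = 4(1.31)(0.305)² = 0.4875 kg·m².
Total I = 1.283 kg·m².
τ = F r = (33.2)(0.377) = 12.52 N·m.
α = τ/I = 12.52/1.283 = 9.753 rad/s².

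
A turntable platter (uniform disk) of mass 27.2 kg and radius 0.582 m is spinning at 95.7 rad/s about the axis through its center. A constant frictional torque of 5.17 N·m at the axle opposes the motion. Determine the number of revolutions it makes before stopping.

≈ 649 revolutions

I = ½MR² = (1/2)(27.2)(0.582)² = 4.607 kg·m².
The net torque has magnitude 5.17 N·m, opposing ω.
|α| = τ/I = 5.170/4.607 = 1.122 rad/s² (deceleration).
ω² = ω₀² − 2|α|θ with ω = 0 ⇒ θ = ω₀²/(2|α|) = 4080 rad = 649.4 rev.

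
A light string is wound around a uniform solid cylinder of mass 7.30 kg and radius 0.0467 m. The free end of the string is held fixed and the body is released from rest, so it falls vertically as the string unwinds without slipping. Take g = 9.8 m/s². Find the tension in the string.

Translation: Mg − T = Ma. Rotation about the center: TR = Iα with I = ½MR².
With a = αR: T = (I/R²)a = (1/2)M a, so Mg = (1 + 0.5000)Ma.
a = g/(1 + 0.5000) = 9.8/1.500 = 6.533 m/s².
T = 0.5000·M·a = (0.5000)(7.30)(6.533) = 23.85 N.

T ≈ 23.8 N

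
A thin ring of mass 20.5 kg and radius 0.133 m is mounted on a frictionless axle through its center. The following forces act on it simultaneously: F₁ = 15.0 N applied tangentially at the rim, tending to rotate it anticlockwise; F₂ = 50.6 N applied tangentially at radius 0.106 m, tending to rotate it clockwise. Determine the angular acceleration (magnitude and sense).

α ≈ 9.29 rad/s², clockwise

I = MR² = (20.5)(0.133)² = 0.3626 kg·m².
Taking anticlockwise as positive: τ₁ = +(15.0)(0.133) = +1.995 N·m; τ₂ = −(50.6)(0.106) = −5.364 N·m.
Net torque τ = -3.369 N·m.
α = τ/I = -3.369/0.3626 = -9.289 rad/s².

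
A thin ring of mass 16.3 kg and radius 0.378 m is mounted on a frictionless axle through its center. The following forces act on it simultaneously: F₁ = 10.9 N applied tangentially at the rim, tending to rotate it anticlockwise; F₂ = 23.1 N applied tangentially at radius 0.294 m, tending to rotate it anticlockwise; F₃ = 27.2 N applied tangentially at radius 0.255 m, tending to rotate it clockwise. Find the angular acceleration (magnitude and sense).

I = MR² = (16.3)(0.378)² = 2.329 kg·m².
Taking anticlockwise as positive: τ₁ = +(10.9)(0.378) = +4.120 N·m; τ₂ = +(23.1)(0.294) = +6.791 N·m; τ₃ = −(27.2)(0.255) = −6.936 N·m.
Net torque τ = 3.976 N·m.
α = τ/I = 3.976/2.329 = 1.707 rad/s².

α ≈ 1.71 rad/s², anticlockwise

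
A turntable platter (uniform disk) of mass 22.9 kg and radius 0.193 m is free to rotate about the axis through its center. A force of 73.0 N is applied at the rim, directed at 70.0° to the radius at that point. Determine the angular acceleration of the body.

α ≈ 31.0 rad/s²

I = ½MR² = (1/2)(22.9)(0.193)² = 0.4265 kg·m².
Only the tangential component produces torque: τ = F R sinθ = (73.0)(0.193) sin 70.0° = 13.24 N·m.
From τ = Iα: α = 13.24/0.4265 = 31.04 rad/s².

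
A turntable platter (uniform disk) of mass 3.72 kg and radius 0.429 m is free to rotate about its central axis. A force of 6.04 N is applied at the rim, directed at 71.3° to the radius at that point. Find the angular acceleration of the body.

α ≈ 7.17 rad/s²

I = ½MR² = (1/2)(3.72)(0.429)² = 0.3423 kg·m².
Only the tangential component produces torque: τ = F R sinθ = (6.04)(0.429) sin 71.3° = 2.454 N·m.
From τ = Iα: α = 2.454/0.3423 = 7.170 rad/s².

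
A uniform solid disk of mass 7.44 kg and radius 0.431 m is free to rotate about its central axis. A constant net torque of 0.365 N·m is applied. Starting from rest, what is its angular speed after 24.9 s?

ω ≈ 13.2 rad/s

I = ½MR² = (1/2)(7.44)(0.431)² = 0.6910 kg·m².
α = τ/I = 0.365/0.6910 = 0.5282 rad/s².
ω = ω₀ + αt = 0 + (0.5282)(24.9) = 13.15 rad/s.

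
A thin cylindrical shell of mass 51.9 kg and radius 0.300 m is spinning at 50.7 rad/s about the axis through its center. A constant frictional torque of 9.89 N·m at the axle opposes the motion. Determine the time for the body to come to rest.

t ≈ 23.9 s

I = MR² = (51.9)(0.300)² = 4.671 kg·m².
The net torque has magnitude 9.89 N·m, opposing ω.
|α| = τ/I = 9.890/4.671 = 2.117 rad/s² (deceleration).
0 = ω₀ − |α|t ⇒ t = ω₀/|α| = 50.7/2.117 = 23.95 s.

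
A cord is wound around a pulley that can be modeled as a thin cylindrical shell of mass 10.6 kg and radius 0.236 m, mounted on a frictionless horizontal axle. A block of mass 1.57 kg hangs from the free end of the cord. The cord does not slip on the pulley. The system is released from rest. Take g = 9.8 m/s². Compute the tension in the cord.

T ≈ 13.4 N

I = MR² = (10.6)(0.236)² = 0.5904 kg·m².
Block: mg − T = ma. Pulley: TR = Iα. No-slip: a = αR, so T = (I/R²)a = 10.60·a.
Then mg = (m + 10.60)a, so a = (1.57)(9.8)/(1.57 + 10.60) = 1.264 m/s².
T = 10.60·a = 13.40 N.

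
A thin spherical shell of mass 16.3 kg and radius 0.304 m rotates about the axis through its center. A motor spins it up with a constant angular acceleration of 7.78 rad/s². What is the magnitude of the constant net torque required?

τ ≈ 7.81 N·m

I = (2/3)MR² = (2/3)(16.3)(0.304)² = 1.004 kg·m².
τ = Iα = (1.004)(7.780) = 7.813 N·m.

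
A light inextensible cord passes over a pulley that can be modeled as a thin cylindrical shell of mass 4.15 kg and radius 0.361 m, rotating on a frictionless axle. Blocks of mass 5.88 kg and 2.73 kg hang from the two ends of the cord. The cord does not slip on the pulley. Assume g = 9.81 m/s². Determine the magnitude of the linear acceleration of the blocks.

I = MR² = (4.15)(0.361)² = 0.5408 kg·m².
Heavier block: m₁g − T₁ = m₁a. Lighter block: T₂ − m₂g = m₂a.
Pulley: (T₁ − T₂)R = Iα = I(a/R), so T₁ − T₂ = (I/R²)a = 1·M_p a = 4.150·a.
Adding the three: (m₁ − m₂)g = (m₁ + m₂ + 4.150)a, so a = (5.88 − 2.73)(9.81)/(5.88 + 2.73 + 4.150) = 2.422 m/s².

a ≈ 2.42 m/s²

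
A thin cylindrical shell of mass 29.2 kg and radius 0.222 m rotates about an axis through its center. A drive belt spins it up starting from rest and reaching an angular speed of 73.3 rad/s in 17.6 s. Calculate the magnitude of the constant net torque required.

τ ≈ 5.99 N·m

I = MR² = (29.2)(0.222)² = 1.439 kg·m².
α = Δω/Δt = (73.3 − 0)/17.6 = 4.165 rad/s².
τ = Iα = (1.439)(4.165) = 5.993 N·m.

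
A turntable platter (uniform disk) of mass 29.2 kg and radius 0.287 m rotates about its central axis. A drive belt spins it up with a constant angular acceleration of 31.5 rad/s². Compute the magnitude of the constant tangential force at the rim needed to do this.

I = ½MR² = (1/2)(29.2)(0.287)² = 1.203 kg·m².
The required torque is τ = Iα = (1.203)(31.50) = 37.88 N·m.
A tangential force at the rim gives τ = FR, so F = τ/R = 37.88/0.287 = 132.0 N.

F ≈ 132 N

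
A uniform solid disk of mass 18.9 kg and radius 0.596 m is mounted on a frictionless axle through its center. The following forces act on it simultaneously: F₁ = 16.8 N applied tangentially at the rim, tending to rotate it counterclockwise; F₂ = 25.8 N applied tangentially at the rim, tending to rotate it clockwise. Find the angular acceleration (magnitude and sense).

α ≈ 1.60 rad/s², clockwise

I = ½MR² = (1/2)(18.9)(0.596)² = 3.357 kg·m².
Taking counterclockwise as positive: τ₁ = +(16.8)(0.596) = +10.01 N·m; τ₂ = −(25.8)(0.596) = −15.38 N·m.
Net torque τ = -5.364 N·m.
α = τ/I = -5.364/3.357 = -1.598 rad/s².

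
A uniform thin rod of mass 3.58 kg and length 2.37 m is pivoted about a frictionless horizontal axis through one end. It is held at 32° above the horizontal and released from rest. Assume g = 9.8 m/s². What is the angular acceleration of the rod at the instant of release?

About the pivot, I = (1/3)ML² = (1/3)(3.58)(2.37)² = 6.703 kg·m².
The weight acts at the center, a distance L/2 = 1.185 m from the pivot; τ = Mg(L/2) cos 32° = 35.26 N·m.
α = τ/I = 35.26/6.703 = 5.260 rad/s².

α ≈ 5.26 rad/s²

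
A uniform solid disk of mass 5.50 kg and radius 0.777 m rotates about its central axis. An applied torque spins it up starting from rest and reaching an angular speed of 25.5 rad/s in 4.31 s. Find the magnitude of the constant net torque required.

I = ½MR² = (1/2)(5.50)(0.777)² = 1.660 kg·m².
α = Δω/Δt = (25.5 − 0)/4.31 = 5.916 rad/s².
τ = Iα = (1.660)(5.916) = 9.823 N·m.

τ ≈ 9.82 N·m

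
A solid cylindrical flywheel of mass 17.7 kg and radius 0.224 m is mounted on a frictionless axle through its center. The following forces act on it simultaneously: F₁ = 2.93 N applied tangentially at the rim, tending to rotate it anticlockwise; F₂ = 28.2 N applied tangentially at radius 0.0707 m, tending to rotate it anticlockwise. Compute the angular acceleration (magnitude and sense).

α ≈ 5.97 rad/s², anticlockwise

I = ½MR² = (1/2)(17.7)(0.224)² = 0.4441 kg·m².
Taking anticlockwise as positive: τ₁ = +(2.93)(0.224) = +0.6563 N·m; τ₂ = +(28.2)(0.0707) = +1.994 N·m.
Net torque τ = 2.650 N·m.
α = τ/I = 2.650/0.4441 = 5.968 rad/s².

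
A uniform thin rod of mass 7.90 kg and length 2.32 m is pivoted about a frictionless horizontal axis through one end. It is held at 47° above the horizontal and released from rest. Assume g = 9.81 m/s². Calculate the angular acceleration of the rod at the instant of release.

About the pivot, I = (1/3)ML² = (1/3)(7.90)(2.32)² = 14.17 kg·m².
The weight acts at the center, a distance L/2 = 1.160 m from the pivot; τ = Mg(L/2) cos 47° = 61.31 N·m.
α = τ/I = 61.31/14.17 = 4.326 rad/s².

α ≈ 4.33 rad/s²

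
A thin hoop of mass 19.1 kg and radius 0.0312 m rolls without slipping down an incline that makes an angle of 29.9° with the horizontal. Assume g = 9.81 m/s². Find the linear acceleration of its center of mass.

a ≈ 2.45 m/s²

Translation along the incline: Mg sinθ − f = Ma.
Rotation about the center: fR = Iα with I = MR². No-slip gives a = αR, so f = (I/R²)a = M a.
Substituting: Mg sinθ = (1 + 1.000)Ma, so a = g sinθ/(1 + 1.000) = (9.81) sin 29.9° / 2.000 = 2.445 m/s².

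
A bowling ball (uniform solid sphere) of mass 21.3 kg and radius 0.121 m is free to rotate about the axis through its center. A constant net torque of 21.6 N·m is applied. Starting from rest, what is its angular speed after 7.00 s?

ω ≈ 1210 rad/s

I = (2/5)MR² = (2/5)(21.3)(0.121)² = 0.1247 kg·m².
α = τ/I = 21.6/0.1247 = 173.2 rad/s².
ω = ω₀ + αt = 0 + (173.2)(7.00) = 1212 rad/s.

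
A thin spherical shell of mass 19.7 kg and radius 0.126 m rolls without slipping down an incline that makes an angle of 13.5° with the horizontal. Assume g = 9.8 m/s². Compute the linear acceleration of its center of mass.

a ≈ 1.37 m/s²

Translation along the incline: Mg sinθ − f = Ma.
Rotation about the center: fR = Iα with I = (2/3)MR². No-slip gives a = αR, so f = (I/R²)a = (2/3)M a.
Substituting: Mg sinθ = (1 + 0.6667)Ma, so a = g sinθ/(1 + 0.6667) = (9.8) sin 13.5° / 1.667 = 1.373 m/s².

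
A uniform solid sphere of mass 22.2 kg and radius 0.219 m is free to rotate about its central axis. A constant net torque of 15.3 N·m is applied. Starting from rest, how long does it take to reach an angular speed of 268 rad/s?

I = (2/5)MR² = (2/5)(22.2)(0.219)² = 0.4259 kg·m².
α = τ/I = 15.3/0.4259 = 35.92 rad/s².
ω = αt ⇒ t = ω/α = 268/35.92 = 7.460 s.

t ≈ 7.46 s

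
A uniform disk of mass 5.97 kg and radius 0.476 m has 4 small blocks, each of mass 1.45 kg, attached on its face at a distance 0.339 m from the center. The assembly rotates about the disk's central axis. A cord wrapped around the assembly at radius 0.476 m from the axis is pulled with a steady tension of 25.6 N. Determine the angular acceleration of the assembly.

I_disk = ½MR² = ½(5.97)(0.476)² = 0.6763 kg·m².
I_blocks = 4·m·r² = 4(1.45)(0.339)² = 0.6665 kg·m².
Total I = 1.343 kg·m².
τ = F r = (25.6)(0.476) = 12.19 N·m.
α = τ/I = 12.19/1.343 = 9.074 rad/s².

α ≈ 9.07 rad/s²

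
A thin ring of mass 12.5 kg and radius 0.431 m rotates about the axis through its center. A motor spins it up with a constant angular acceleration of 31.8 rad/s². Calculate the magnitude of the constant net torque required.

τ ≈ 73.8 N·m

I = MR² = (12.5)(0.431)² = 2.322 kg·m².
τ = Iα = (2.322)(31.80) = 73.84 N·m.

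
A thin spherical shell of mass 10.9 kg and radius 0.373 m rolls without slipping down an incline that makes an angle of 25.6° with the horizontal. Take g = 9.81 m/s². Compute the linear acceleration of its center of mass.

Translation along the incline: Mg sinθ − f = Ma.
Rotation about the center: fR = Iα with I = (2/3)MR². No-slip gives a = αR, so f = (I/R²)a = (2/3)M a.
Substituting: Mg sinθ = (1 + 0.6667)Ma, so a = g sinθ/(1 + 0.6667) = (9.81) sin 25.6° / 1.667 = 2.543 m/s².

a ≈ 2.54 m/s²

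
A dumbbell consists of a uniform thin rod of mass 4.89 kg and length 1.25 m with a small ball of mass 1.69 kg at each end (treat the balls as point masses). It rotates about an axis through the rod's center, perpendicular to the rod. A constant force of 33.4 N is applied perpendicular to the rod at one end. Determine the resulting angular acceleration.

α ≈ 10.7 rad/s²

I_rod = (1/12)ML² = (1/12)(4.89)(1.25)² = 0.6367 kg·m².
I_balls = 2·m·(L/2)² = 2(1.69)(0.6250)² = 1.320 kg·m².
Total I = 1.957 kg·m².
τ = F·(L/2) = (33.4)(0.625) = 20.88 N·m.
α = τ/I = 20.88/1.957 = 10.67 rad/s².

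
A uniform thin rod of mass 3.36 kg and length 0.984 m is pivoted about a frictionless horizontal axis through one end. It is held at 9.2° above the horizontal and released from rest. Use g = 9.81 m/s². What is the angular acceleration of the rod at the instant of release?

About the pivot, I = (1/3)ML² = (1/3)(3.36)(0.984)² = 1.084 kg·m².
The weight acts at the center, a distance L/2 = 0.4920 m from the pivot; τ = Mg(L/2) cos 9.2° = 16.01 N·m.
α = τ/I = 16.01/1.084 = 14.76 rad/s².
(Equivalently α = (3g/(2L)) cos 9.2° = 14.76 rad/s².)

α ≈ 14.8 rad/s²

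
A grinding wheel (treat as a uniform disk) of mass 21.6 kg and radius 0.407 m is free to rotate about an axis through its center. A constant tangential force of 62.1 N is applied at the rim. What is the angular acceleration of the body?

α ≈ 14.1 rad/s²

I = ½MR² = (1/2)(21.6)(0.407)² = 1.789 kg·m².
τ = F R = (62.1)(0.407) = 25.27 N·m.
Newton's second law for rotation, τ = Iα, gives α = τ/I = 25.27/1.789 = 14.13 rad/s².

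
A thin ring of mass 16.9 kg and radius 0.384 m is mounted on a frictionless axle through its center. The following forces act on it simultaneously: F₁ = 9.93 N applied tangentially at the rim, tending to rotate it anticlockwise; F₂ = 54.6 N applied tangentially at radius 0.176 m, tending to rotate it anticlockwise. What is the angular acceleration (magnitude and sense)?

α ≈ 5.39 rad/s², anticlockwise

I = MR² = (16.9)(0.384)² = 2.492 kg·m².
Taking anticlockwise as positive: τ₁ = +(9.93)(0.384) = +3.813 N·m; τ₂ = +(54.6)(0.176) = +9.610 N·m.
Net torque τ = 13.42 N·m.
α = τ/I = 13.42/2.492 = 5.386 rad/s².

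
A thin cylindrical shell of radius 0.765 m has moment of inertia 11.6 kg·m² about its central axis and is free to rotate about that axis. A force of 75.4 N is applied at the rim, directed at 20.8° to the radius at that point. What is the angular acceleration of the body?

Only the tangential component produces torque: τ = F R sinθ = (75.4)(0.765) sin 20.8° = 20.48 N·m.
From τ = Iα: α = 20.48/11.60 = 1.766 rad/s².

α ≈ 1.77 rad/s²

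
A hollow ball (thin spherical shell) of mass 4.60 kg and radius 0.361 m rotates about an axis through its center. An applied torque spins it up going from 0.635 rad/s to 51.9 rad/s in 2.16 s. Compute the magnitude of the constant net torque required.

I = (2/3)MR² = (2/3)(4.60)(0.361)² = 0.3997 kg·m².
α = Δω/Δt = (51.9 − 0.635)/2.16 = 23.73 rad/s².
τ = Iα = (0.3997)(23.73) = 9.485 N·m.

τ ≈ 9.49 N·m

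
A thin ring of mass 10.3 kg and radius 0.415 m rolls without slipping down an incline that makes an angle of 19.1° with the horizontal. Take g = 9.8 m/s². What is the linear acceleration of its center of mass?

a ≈ 1.60 m/s²

Translation along the incline: Mg sinθ − f = Ma.
Rotation about the center: fR = Iα with I = MR². No-slip gives a = αR, so f = (I/R²)a = M a.
Substituting: Mg sinθ = (1 + 1.000)Ma, so a = g sinθ/(1 + 1.000) = (9.8) sin 19.1° / 2.000 = 1.603 m/s².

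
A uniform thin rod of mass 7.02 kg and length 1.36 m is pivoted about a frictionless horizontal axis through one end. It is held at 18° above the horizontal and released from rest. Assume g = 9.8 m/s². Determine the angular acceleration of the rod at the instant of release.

About the pivot, I = (1/3)ML² = (1/3)(7.02)(1.36)² = 4.328 kg·m².
The weight acts at the center, a distance L/2 = 0.6800 m from the pivot; τ = Mg(L/2) cos 18° = 44.49 N·m.
α = τ/I = 44.49/4.328 = 10.28 rad/s².

α ≈ 10.3 rad/s²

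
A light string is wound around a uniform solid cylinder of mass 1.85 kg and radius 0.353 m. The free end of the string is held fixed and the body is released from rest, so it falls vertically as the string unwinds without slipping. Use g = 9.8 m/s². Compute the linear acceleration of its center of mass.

a ≈ 6.53 m/s²

Translation: Mg − T = Ma. Rotation about the center: TR = Iα with I = ½MR².
With a = αR: T = (I/R²)a = (1/2)M a, so Mg = (1 + 0.5000)Ma.
a = g/(1 + 0.5000) = 9.8/1.500 = 6.533 m/s².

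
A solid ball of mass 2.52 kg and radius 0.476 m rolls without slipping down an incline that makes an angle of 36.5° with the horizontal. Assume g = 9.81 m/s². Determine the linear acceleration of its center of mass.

Translation along the incline: Mg sinθ − f = Ma.
Rotation about the center: fR = Iα with I = (2/5)MR². No-slip gives a = αR, so f = (I/R²)a = (2/5)M a.
Substituting: Mg sinθ = (1 + 0.4000)Ma, so a = g sinθ/(1 + 0.4000) = (9.81) sin 36.5° / 1.400 = 4.168 m/s².

a ≈ 4.17 m/s²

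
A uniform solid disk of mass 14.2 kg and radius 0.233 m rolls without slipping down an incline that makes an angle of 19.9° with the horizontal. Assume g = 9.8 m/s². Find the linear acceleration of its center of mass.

a ≈ 2.22 m/s²

Translation along the incline: Mg sinθ − f = Ma.
Rotation about the center: fR = Iα with I = ½MR². No-slip gives a = αR, so f = (I/R²)a = (1/2)M a.
Substituting: Mg sinθ = (1 + 0.5000)Ma, so a = g sinθ/(1 + 0.5000) = (9.8) sin 19.9° / 1.500 = 2.224 m/s².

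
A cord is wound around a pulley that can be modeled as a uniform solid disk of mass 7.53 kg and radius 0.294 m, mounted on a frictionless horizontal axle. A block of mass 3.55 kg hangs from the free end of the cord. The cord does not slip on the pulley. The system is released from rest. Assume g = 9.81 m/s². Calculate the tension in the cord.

T ≈ 17.9 N

I = ½MR² = (1/2)(7.53)(0.294)² = 0.3254 kg·m².
Block: mg − T = ma. Pulley: TR = Iα. No-slip: a = αR, so T = (I/R²)a = 3.765·a.
Then mg = (m + 3.765)a, so a = (3.55)(9.81)/(3.55 + 3.765) = 4.761 m/s².
T = 3.765·a = 17.92 N.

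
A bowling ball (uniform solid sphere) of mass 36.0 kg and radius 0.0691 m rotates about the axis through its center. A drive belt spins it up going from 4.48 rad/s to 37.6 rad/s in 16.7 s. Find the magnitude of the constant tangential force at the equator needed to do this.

F ≈ 1.97 N

I = (2/5)MR² = (2/5)(36.0)(0.0691)² = 0.06876 kg·m².
α = Δω/Δt = (37.6 − 4.48)/16.7 = 1.983 rad/s².
The required torque is τ = Iα = (0.06876)(1.983) = 0.1364 N·m.
A tangential force at the equator gives τ = FR, so F = τ/R = 0.1364/0.0691 = 1.973 N.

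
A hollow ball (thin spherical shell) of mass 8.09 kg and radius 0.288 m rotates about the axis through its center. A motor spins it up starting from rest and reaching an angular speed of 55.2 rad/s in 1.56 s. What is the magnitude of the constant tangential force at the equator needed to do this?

I = (2/3)MR² = (2/3)(8.09)(0.288)² = 0.4473 kg·m².
α = Δω/Δt = (55.2 − 0)/1.56 = 35.38 rad/s².
The required torque is τ = Iα = (0.4473)(35.38) = 15.83 N·m.
A tangential force at the equator gives τ = FR, so F = τ/R = 15.83/0.288 = 54.96 N.

F ≈ 55.0 N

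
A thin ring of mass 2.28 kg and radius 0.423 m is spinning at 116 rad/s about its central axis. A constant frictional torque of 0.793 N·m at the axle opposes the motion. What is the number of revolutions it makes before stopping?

≈ 551 revolutions

I = MR² = (2.28)(0.423)² = 0.4080 kg·m².
The net torque has magnitude 0.793 N·m, opposing ω.
|α| = τ/I = 0.7930/0.4080 = 1.944 rad/s² (deceleration).
ω² = ω₀² − 2|α|θ with ω = 0 ⇒ θ = ω₀²/(2|α|) = 3461 rad = 550.9 rev.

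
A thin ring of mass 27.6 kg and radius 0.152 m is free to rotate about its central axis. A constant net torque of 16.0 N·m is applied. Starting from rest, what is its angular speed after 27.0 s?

ω ≈ 677 rad/s

I = MR² = (27.6)(0.152)² = 0.6377 kg·m².
α = τ/I = 16.0/0.6377 = 25.09 rad/s².
ω = ω₀ + αt = 0 + (25.09)(27.0) = 677.5 rad/s.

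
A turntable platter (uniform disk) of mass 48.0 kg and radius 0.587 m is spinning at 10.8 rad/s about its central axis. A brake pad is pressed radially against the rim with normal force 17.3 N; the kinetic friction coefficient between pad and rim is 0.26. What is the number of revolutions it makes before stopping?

≈ 29.1 revolutions

I = ½MR² = (1/2)(48.0)(0.587)² = 8.270 kg·m².
Friction force f = μN = (0.26)(17.3) = 4.498 N at the rim; torque magnitude τ = fR = 2.640 N·m, opposing ω.
|α| = τ/I = 2.640/8.270 = 0.3193 rad/s² (deceleration).
ω² = ω₀² − 2|α|θ with ω = 0 ⇒ θ = ω₀²/(2|α|) = 182.7 rad = 29.07 rev.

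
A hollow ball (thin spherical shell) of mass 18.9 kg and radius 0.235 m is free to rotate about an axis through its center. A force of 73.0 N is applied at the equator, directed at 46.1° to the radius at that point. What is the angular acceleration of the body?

α ≈ 17.8 rad/s²

I = (2/3)MR² = (2/3)(18.9)(0.235)² = 0.6958 kg·m².
Only the tangential component produces torque: τ = F R sinθ = (73.0)(0.235) sin 46.1° = 12.36 N·m.
From τ = Iα: α = 12.36/0.6958 = 17.76 rad/s².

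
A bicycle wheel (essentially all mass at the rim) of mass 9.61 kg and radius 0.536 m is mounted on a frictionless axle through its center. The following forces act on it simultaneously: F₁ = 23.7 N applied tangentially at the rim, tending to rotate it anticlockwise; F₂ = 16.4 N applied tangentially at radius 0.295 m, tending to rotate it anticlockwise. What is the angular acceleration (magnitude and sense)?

α ≈ 6.35 rad/s², anticlockwise

I = MR² = (9.61)(0.536)² = 2.761 kg·m².
Taking anticlockwise as positive: τ₁ = +(23.7)(0.536) = +12.70 N·m; τ₂ = +(16.4)(0.295) = +4.838 N·m.
Net torque τ = 17.54 N·m.
α = τ/I = 17.54/2.761 = 6.353 rad/s².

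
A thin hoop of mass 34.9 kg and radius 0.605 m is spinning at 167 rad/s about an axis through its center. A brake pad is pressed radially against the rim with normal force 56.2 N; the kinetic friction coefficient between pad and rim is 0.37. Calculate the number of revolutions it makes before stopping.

≈ 2250 revolutions

I = MR² = (34.9)(0.605)² = 12.77 kg·m².
Friction force f = μN = (0.37)(56.2) = 20.79 N at the rim; torque magnitude τ = fR = 12.58 N·m, opposing ω.
|α| = τ/I = 12.58/12.77 = 0.9848 rad/s² (deceleration).
ω² = ω₀² − 2|α|θ with ω = 0 ⇒ θ = ω₀²/(2|α|) = 14160 rad = 2254 rev.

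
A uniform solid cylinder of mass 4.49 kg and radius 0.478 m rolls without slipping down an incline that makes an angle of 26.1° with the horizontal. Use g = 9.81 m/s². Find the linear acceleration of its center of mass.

Translation along the incline: Mg sinθ − f = Ma.
Rotation about the center: fR = Iα with I = ½MR². No-slip gives a = αR, so f = (I/R²)a = (1/2)M a.
Substituting: Mg sinθ = (1 + 0.5000)Ma, so a = g sinθ/(1 + 0.5000) = (9.81) sin 26.1° / 1.500 = 2.877 m/s².

a ≈ 2.88 m/s²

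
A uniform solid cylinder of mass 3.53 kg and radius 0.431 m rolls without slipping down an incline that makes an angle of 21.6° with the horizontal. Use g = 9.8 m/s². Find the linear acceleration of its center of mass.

a ≈ 2.41 m/s²

Translation along the incline: Mg sinθ − f = Ma.
Rotation about the center: fR = Iα with I = ½MR². No-slip gives a = αR, so f = (I/R²)a = (1/2)M a.
Substituting: Mg sinθ = (1 + 0.5000)Ma, so a = g sinθ/(1 + 0.5000) = (9.8) sin 21.6° / 1.500 = 2.405 m/s².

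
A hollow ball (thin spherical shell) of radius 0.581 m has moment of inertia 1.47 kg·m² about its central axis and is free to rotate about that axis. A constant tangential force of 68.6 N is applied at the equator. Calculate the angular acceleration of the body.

α ≈ 27.1 rad/s²

τ = F R = (68.6)(0.581) = 39.86 N·m.
From τ = Iα: α = 39.86/1.470 = 27.11 rad/s².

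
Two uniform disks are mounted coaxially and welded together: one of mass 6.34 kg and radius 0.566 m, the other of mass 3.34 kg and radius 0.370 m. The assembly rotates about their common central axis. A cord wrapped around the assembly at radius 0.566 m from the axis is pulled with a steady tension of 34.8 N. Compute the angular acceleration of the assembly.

I = ½M₁R₁² + ½M₂R₂² = ½(6.34)(0.566)² + ½(3.34)(0.370)² = 1.244 kg·m².
τ = F r = (34.8)(0.566) = 19.70 N·m.
α = τ/I = 19.70/1.244 = 15.83 rad/s².

α ≈ 15.8 rad/s²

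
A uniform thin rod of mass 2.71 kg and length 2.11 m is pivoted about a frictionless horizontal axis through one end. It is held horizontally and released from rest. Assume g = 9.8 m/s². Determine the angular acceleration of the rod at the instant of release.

About the pivot, I = (1/3)ML² = (1/3)(2.71)(2.11)² = 4.022 kg·m².
The weight acts at the center, a distance L/2 = 1.055 m from the pivot; τ = Mg(L/2) = 28.02 N·m.
α = τ/I = 28.02/4.022 = 6.967 rad/s².

α ≈ 6.97 rad/s²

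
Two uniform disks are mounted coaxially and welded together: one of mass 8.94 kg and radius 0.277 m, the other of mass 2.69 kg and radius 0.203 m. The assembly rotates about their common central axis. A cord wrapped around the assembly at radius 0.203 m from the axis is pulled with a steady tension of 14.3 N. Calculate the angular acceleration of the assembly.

α ≈ 7.29 rad/s²

I = ½M₁R₁² + ½M₂R₂² = ½(8.94)(0.277)² + ½(2.69)(0.203)² = 0.3984 kg·m².
τ = F r = (14.3)(0.203) = 2.903 N·m.
α = τ/I = 2.903/0.3984 = 7.286 rad/s².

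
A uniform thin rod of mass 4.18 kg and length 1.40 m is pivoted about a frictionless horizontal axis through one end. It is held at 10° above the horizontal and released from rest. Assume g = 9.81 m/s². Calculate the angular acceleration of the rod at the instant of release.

About the pivot, I = (1/3)ML² = (1/3)(4.18)(1.40)² = 2.731 kg·m².
The weight acts at the center, a distance L/2 = 0.7000 m from the pivot; τ = Mg(L/2) cos 10° = 28.27 N·m.
α = τ/I = 28.27/2.731 = 10.35 rad/s².
(Equivalently α = (3g/(2L)) cos 10° = 10.35 rad/s².)

α ≈ 10.4 rad/s²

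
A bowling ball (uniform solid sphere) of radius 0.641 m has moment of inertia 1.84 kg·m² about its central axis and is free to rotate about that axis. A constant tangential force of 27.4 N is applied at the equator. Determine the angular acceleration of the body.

α ≈ 9.55 rad/s²

τ = F R = (27.4)(0.641) = 17.56 N·m.
From τ = Iα: α = 17.56/1.840 = 9.545 rad/s².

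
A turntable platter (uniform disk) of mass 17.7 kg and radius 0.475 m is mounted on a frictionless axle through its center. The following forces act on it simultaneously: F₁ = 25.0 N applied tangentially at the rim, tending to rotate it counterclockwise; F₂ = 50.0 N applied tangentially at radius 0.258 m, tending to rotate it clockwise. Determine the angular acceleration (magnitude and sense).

I = ½MR² = (1/2)(17.7)(0.475)² = 1.997 kg·m².
Taking counterclockwise as positive: τ₁ = +(25.0)(0.475) = +11.88 N·m; τ₂ = −(50.0)(0.258) = −12.90 N·m.
Net torque τ = -1.025 N·m.
α = τ/I = -1.025/1.997 = -0.5133 rad/s².

α ≈ 0.513 rad/s², clockwise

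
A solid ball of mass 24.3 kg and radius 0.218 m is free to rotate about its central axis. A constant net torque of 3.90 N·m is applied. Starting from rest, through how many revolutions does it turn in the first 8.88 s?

I = (2/5)MR² = (2/5)(24.3)(0.218)² = 0.4619 kg·m².
α = τ/I = 3.90/0.4619 = 8.443 rad/s².
θ = ½αt² = ½(8.443)(8.88)² = 332.9 rad.
Revolutions = θ/(2π) = 52.98.

≈ 53.0 revolutions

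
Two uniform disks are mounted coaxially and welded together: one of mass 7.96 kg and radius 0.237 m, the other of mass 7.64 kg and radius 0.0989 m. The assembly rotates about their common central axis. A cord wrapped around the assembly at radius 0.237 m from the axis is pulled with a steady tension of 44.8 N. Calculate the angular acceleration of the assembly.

I = ½M₁R₁² + ½M₂R₂² = ½(7.96)(0.237)² + ½(7.64)(0.0989)² = 0.2609 kg·m².
τ = F r = (44.8)(0.237) = 10.62 N·m.
α = τ/I = 10.62/0.2609 = 40.69 rad/s².

α ≈ 40.7 rad/s²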